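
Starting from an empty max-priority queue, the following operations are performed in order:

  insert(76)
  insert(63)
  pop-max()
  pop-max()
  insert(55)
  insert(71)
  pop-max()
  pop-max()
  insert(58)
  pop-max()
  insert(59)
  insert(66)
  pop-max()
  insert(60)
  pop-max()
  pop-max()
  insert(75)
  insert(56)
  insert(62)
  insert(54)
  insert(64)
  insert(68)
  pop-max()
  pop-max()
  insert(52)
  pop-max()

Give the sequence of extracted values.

[76, 63, 71, 55, 58, 66, 60, 59, 75, 68, 64]

insert 76 → {76}
insert 63 → {76, 63}
pop-max → 76; now {63}
pop-max → 63; now {}
insert 55 → {55}
insert 71 → {71, 55}
pop-max → 71; now {55}
pop-max → 55; now {}
insert 58 → {58}
pop-max → 58; now {}
insert 59 → {59}
insert 66 → {66, 59}
pop-max → 66; now {59}
insert 60 → {60, 59}
pop-max → 60; now {59}
pop-max → 59; now {}
insert 75 → {75}
insert 56 → {75, 56}
insert 62 → {75, 62, 56}
insert 54 → {75, 62, 56, 54}
insert 64 → {75, 64, 62, 56, 54}
insert 68 → {75, 68, 64, 62, 56, 54}
pop-max → 75; now {68, 64, 62, 56, 54}
pop-max → 68; now {64, 62, 56, 54}
insert 52 → {64, 62, 56, 54, 52}
pop-max → 64; now {62, 56, 54, 52}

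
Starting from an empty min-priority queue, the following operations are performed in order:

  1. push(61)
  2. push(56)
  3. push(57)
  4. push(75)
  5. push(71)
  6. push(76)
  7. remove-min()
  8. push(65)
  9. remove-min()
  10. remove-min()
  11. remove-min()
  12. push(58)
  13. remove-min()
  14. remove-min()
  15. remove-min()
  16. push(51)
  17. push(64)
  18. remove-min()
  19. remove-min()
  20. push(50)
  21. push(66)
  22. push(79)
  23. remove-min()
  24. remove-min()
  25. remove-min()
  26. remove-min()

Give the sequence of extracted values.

insert 61 → {61}
insert 56 → {56, 61}
insert 57 → {56, 57, 61}
insert 75 → {56, 57, 61, 75}
insert 71 → {56, 57, 61, 71, 75}
insert 76 → {56, 57, 61, 71, 75, 76}
remove-min → 56; now {57, 61, 71, 75, 76}
insert 65 → {57, 61, 65, 71, 75, 76}
remove-min → 57; now {61, 65, 71, 75, 76}
remove-min → 61; now {65, 71, 75, 76}
remove-min → 65; now {71, 75, 76}
insert 58 → {58, 71, 75, 76}
remove-min → 58; now {71, 75, 76}
remove-min → 71; now {75, 76}
remove-min → 75; now {76}
insert 51 → {51, 76}
insert 64 → {51, 64, 76}
remove-min → 51; now {64, 76}
remove-min → 64; now {76}
insert 50 → {50, 76}
insert 66 → {50, 66, 76}
insert 79 → {50, 66, 76, 79}
remove-min → 50; now {66, 76, 79}
remove-min → 66; now {76, 79}
remove-min → 76; now {79}
remove-min → 79; now {}

[56, 57, 61, 65, 58, 71, 75, 51, 64, 50, 66, 76, 79]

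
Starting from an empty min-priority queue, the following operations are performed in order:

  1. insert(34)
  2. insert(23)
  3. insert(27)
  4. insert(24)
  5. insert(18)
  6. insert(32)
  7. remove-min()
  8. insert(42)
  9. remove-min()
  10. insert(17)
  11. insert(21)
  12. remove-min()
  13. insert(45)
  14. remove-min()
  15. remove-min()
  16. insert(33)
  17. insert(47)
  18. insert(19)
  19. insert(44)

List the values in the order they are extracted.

insert 34 → {34}
insert 23 → {23, 34}
insert 27 → {23, 27, 34}
insert 24 → {23, 24, 27, 34}
insert 18 → {18, 23, 24, 27, 34}
insert 32 → {18, 23, 24, 27, 32, 34}
remove-min → 18; now {23, 24, 27, 32, 34}
insert 42 → {23, 24, 27, 32, 34, 42}
remove-min → 23; now {24, 27, 32, 34, 42}
insert 17 → {17, 24, 27, 32, 34, 42}
insert 21 → {17, 21, 24, 27, 32, 34, 42}
remove-min → 17; now {21, 24, 27, 32, 34, 42}
insert 45 → {21, 24, 27, 32, 34, 42, 45}
remove-min → 21; now {24, 27, 32, 34, 42, 45}
remove-min → 24; now {27, 32, 34, 42, 45}
insert 33 → {27, 32, 33, 34, 42, 45}
insert 47 → {27, 32, 33, 34, 42, 45, 47}
insert 19 → {19, 27, 32, 33, 34, 42, 45, 47}
insert 44 → {19, 27, 32, 33, 34, 42, 44, 45, 47}

18, 23, 17, 21, 24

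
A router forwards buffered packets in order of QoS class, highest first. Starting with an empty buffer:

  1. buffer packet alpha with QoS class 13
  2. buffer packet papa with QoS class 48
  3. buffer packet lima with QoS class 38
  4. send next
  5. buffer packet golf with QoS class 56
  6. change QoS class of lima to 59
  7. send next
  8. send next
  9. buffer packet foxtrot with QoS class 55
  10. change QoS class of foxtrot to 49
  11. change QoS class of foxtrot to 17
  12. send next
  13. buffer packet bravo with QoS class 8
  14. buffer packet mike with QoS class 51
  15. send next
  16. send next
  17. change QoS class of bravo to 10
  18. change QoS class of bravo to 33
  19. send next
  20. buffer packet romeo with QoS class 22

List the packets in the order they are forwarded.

papa → lima → golf → foxtrot → mike → alpha → bravo

add alpha (QoS class 13) → {alpha:13}
add papa (QoS class 48) → {papa:48, alpha:13}
add lima (QoS class 38) → {papa:48, lima:38, alpha:13}
send next → papa; now {lima:38, alpha:13}
add golf (QoS class 56) → {golf:56, lima:38, alpha:13}
update lima to QoS class 59 → {lima:59, golf:56, alpha:13}
send next → lima; now {golf:56, alpha:13}
send next → golf; now {alpha:13}
add foxtrot (QoS class 55) → {foxtrot:55, alpha:13}
update foxtrot to QoS class 49 → {foxtrot:49, alpha:13}
update foxtrot to QoS class 17 → {foxtrot:17, alpha:13}
send next → foxtrot; now {alpha:13}
add bravo (QoS class 8) → {alpha:13, bravo:8}
add mike (QoS class 51) → {mike:51, alpha:13, bravo:8}
send next → mike; now {alpha:13, bravo:8}
send next → alpha; now {bravo:8}
update bravo to QoS class 10 → {bravo:10}
update bravo to QoS class 33 → {bravo:33}
send next → bravo; now {}
add romeo (QoS class 22) → {romeo:22}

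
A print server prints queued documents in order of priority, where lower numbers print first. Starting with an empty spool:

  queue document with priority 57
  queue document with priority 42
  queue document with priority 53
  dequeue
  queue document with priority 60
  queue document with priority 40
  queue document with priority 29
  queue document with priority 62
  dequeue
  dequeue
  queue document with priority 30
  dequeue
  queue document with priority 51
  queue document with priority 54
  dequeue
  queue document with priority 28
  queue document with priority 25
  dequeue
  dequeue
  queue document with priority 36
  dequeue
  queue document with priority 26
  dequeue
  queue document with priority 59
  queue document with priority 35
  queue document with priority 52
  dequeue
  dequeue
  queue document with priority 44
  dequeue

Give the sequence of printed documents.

insert 57 → {57}
insert 42 → {42, 57}
insert 53 → {42, 53, 57}
dequeue → 42; now {53, 57}
insert 60 → {53, 57, 60}
insert 40 → {40, 53, 57, 60}
insert 29 → {29, 40, 53, 57, 60}
insert 62 → {29, 40, 53, 57, 60, 62}
dequeue → 29; now {40, 53, 57, 60, 62}
dequeue → 40; now {53, 57, 60, 62}
insert 30 → {30, 53, 57, 60, 62}
dequeue → 30; now {53, 57, 60, 62}
insert 51 → {51, 53, 57, 60, 62}
insert 54 → {51, 53, 54, 57, 60, 62}
dequeue → 51; now {53, 54, 57, 60, 62}
insert 28 → {28, 53, 54, 57, 60, 62}
insert 25 → {25, 28, 53, 54, 57, 60, 62}
dequeue → 25; now {28, 53, 54, 57, 60, 62}
dequeue → 28; now {53, 54, 57, 60, 62}
insert 36 → {36, 53, 54, 57, 60, 62}
dequeue → 36; now {53, 54, 57, 60, 62}
insert 26 → {26, 53, 54, 57, 60, 62}
dequeue → 26; now {53, 54, 57, 60, 62}
insert 59 → {53, 54, 57, 59, 60, 62}
insert 35 → {35, 53, 54, 57, 59, 60, 62}
insert 52 → {35, 52, 53, 54, 57, 59, 60, 62}
dequeue → 35; now {52, 53, 54, 57, 59, 60, 62}
dequeue → 52; now {53, 54, 57, 59, 60, 62}
insert 44 → {44, 53, 54, 57, 59, 60, 62}
dequeue → 44; now {53, 54, 57, 59, 60, 62}

42 → 29 → 40 → 30 → 51 → 25 → 28 → 36 → 26 → 35 → 52 → 44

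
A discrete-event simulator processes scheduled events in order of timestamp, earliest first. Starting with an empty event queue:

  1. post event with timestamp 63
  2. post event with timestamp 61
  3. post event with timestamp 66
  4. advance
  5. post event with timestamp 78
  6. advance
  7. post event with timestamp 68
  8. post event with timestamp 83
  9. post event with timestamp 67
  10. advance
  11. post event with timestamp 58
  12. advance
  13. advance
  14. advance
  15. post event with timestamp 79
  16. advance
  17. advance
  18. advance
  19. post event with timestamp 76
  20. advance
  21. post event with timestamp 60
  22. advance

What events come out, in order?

61 → 63 → 66 → 58 → 67 → 68 → 78 → 79 → 83 → 76 → 60

insert 63 → {63}
insert 61 → {61, 63}
insert 66 → {61, 63, 66}
advance → 61; now {63, 66}
insert 78 → {63, 66, 78}
advance → 63; now {66, 78}
insert 68 → {66, 68, 78}
insert 83 → {66, 68, 78, 83}
insert 67 → {66, 67, 68, 78, 83}
advance → 66; now {67, 68, 78, 83}
insert 58 → {58, 67, 68, 78, 83}
advance → 58; now {67, 68, 78, 83}
advance → 67; now {68, 78, 83}
advance → 68; now {78, 83}
insert 79 → {78, 79, 83}
advance → 78; now {79, 83}
advance → 79; now {83}
advance → 83; now {}
insert 76 → {76}
advance → 76; now {}
insert 60 → {60}
advance → 60; now {}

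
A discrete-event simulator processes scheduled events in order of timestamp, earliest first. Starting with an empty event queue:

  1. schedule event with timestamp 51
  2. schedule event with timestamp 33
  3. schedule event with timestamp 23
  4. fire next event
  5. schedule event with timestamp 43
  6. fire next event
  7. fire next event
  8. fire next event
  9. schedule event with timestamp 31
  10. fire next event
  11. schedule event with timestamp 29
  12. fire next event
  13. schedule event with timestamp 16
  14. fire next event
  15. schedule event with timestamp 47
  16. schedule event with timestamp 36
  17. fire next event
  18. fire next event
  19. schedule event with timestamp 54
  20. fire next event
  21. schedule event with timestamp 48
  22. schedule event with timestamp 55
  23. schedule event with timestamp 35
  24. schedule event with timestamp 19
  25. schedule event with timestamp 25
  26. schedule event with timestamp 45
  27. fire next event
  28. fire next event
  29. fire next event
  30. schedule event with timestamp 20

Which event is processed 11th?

19

insert 51 → {51}
insert 33 → {33, 51}
insert 23 → {23, 33, 51}
fire next event → 23; now {33, 51}
insert 43 → {33, 43, 51}
fire next event → 33; now {43, 51}
fire next event → 43; now {51}
fire next event → 51; now {}
insert 31 → {31}
fire next event → 31; now {}
insert 29 → {29}
fire next event → 29; now {}
insert 16 → {16}
fire next event → 16; now {}
insert 47 → {47}
insert 36 → {36, 47}
fire next event → 36; now {47}
fire next event → 47; now {}
insert 54 → {54}
fire next event → 54; now {}
insert 48 → {48}
insert 55 → {48, 55}
insert 35 → {35, 48, 55}
insert 19 → {19, 35, 48, 55}
insert 25 → {19, 25, 35, 48, 55}
insert 45 → {19, 25, 35, 45, 48, 55}
fire next event → 19; now {25, 35, 45, 48, 55}
fire next event → 25; now {35, 45, 48, 55}
fire next event → 35; now {45, 48, 55}
insert 20 → {20, 45, 48, 55}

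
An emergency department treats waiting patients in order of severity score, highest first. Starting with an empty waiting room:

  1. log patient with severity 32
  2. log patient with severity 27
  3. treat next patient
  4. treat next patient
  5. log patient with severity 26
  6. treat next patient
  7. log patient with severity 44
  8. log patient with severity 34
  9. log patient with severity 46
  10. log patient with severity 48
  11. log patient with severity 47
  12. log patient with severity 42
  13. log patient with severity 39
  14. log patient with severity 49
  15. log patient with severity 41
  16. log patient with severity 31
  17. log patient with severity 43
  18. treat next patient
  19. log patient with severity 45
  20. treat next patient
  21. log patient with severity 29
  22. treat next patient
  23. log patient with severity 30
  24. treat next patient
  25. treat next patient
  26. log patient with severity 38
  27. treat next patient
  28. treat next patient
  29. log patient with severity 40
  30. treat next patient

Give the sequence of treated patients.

insert 32 → {32}
insert 27 → {32, 27}
treat next patient → 32; now {27}
treat next patient → 27; now {}
insert 26 → {26}
treat next patient → 26; now {}
insert 44 → {44}
insert 34 → {44, 34}
insert 46 → {46, 44, 34}
insert 48 → {48, 46, 44, 34}
insert 47 → {48, 47, 46, 44, 34}
insert 42 → {48, 47, 46, 44, 42, 34}
insert 39 → {48, 47, 46, 44, 42, 39, 34}
insert 49 → {49, 48, 47, 46, 44, 42, 39, 34}
insert 41 → {49, 48, 47, 46, 44, 42, 41, 39, 34}
insert 31 → {49, 48, 47, 46, 44, 42, 41, 39, 34, 31}
insert 43 → {49, 48, 47, 46, 44, 43, 42, 41, 39, 34, 31}
treat next patient → 49; now {48, 47, 46, 44, 43, 42, 41, 39, 34, 31}
insert 45 → {48, 47, 46, 45, 44, 43, 42, 41, 39, 34, 31}
treat next patient → 48; now {47, 46, 45, 44, 43, 42, 41, 39, 34, 31}
insert 29 → {47, 46, 45, 44, 43, 42, 41, 39, 34, 31, 29}
treat next patient → 47; now {46, 45, 44, 43, 42, 41, 39, 34, 31, 29}
insert 30 → {46, 45, 44, 43, 42, 41, 39, 34, 31, 30, 29}
treat next patient → 46; now {45, 44, 43, 42, 41, 39, 34, 31, 30, 29}
treat next patient → 45; now {44, 43, 42, 41, 39, 34, 31, 30, 29}
insert 38 → {44, 43, 42, 41, 39, 38, 34, 31, 30, 29}
treat next patient → 44; now {43, 42, 41, 39, 38, 34, 31, 30, 29}
treat next patient → 43; now {42, 41, 39, 38, 34, 31, 30, 29}
insert 40 → {42, 41, 40, 39, 38, 34, 31, 30, 29}
treat next patient → 42; now {41, 40, 39, 38, 34, 31, 30, 29}

32 → 27 → 26 → 49 → 48 → 47 → 46 → 45 → 44 → 43 → 42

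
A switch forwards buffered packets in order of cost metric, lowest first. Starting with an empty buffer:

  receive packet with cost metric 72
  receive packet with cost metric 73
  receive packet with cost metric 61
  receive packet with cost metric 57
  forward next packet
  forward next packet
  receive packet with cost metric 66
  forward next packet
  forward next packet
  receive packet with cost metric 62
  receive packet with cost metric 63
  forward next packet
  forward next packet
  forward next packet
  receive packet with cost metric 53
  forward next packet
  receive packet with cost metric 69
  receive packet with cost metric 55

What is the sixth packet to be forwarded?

insert 72 → {72}
insert 73 → {72, 73}
insert 61 → {61, 72, 73}
insert 57 → {57, 61, 72, 73}
forward next packet → 57; now {61, 72, 73}
forward next packet → 61; now {72, 73}
insert 66 → {66, 72, 73}
forward next packet → 66; now {72, 73}
forward next packet → 72; now {73}
insert 62 → {62, 73}
insert 63 → {62, 63, 73}
forward next packet → 62; now {63, 73}
forward next packet → 63; now {73}
forward next packet → 73; now {}
insert 53 → {53}
forward next packet → 53; now {}
insert 69 → {69}
insert 55 → {55, 69}

63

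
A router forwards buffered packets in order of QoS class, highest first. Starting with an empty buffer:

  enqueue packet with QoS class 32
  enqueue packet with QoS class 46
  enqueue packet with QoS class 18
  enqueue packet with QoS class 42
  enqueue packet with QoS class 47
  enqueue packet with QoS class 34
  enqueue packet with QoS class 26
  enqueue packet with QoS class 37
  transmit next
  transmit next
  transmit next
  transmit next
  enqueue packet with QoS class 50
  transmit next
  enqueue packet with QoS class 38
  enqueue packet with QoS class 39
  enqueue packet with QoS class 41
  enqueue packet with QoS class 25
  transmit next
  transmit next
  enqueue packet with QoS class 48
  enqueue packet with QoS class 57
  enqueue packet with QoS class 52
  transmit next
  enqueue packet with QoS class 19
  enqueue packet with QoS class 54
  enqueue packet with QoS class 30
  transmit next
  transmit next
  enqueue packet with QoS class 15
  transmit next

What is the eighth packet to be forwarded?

insert 32 → {32}
insert 46 → {46, 32}
insert 18 → {46, 32, 18}
insert 42 → {46, 42, 32, 18}
insert 47 → {47, 46, 42, 32, 18}
insert 34 → {47, 46, 42, 34, 32, 18}
insert 26 → {47, 46, 42, 34, 32, 26, 18}
insert 37 → {47, 46, 42, 37, 34, 32, 26, 18}
transmit next → 47; now {46, 42, 37, 34, 32, 26, 18}
transmit next → 46; now {42, 37, 34, 32, 26, 18}
transmit next → 42; now {37, 34, 32, 26, 18}
transmit next → 37; now {34, 32, 26, 18}
insert 50 → {50, 34, 32, 26, 18}
transmit next → 50; now {34, 32, 26, 18}
insert 38 → {38, 34, 32, 26, 18}
insert 39 → {39, 38, 34, 32, 26, 18}
insert 41 → {41, 39, 38, 34, 32, 26, 18}
insert 25 → {41, 39, 38, 34, 32, 26, 25, 18}
transmit next → 41; now {39, 38, 34, 32, 26, 25, 18}
transmit next → 39; now {38, 34, 32, 26, 25, 18}
insert 48 → {48, 38, 34, 32, 26, 25, 18}
insert 57 → {57, 48, 38, 34, 32, 26, 25, 18}
insert 52 → {57, 52, 48, 38, 34, 32, 26, 25, 18}
transmit next → 57; now {52, 48, 38, 34, 32, 26, 25, 18}
insert 19 → {52, 48, 38, 34, 32, 26, 25, 19, 18}
insert 54 → {54, 52, 48, 38, 34, 32, 26, 25, 19, 18}
insert 30 → {54, 52, 48, 38, 34, 32, 30, 26, 25, 19, 18}
transmit next → 54; now {52, 48, 38, 34, 32, 30, 26, 25, 19, 18}
transmit next → 52; now {48, 38, 34, 32, 30, 26, 25, 19, 18}
insert 15 → {48, 38, 34, 32, 30, 26, 25, 19, 18, 15}
transmit next → 48; now {38, 34, 32, 30, 26, 25, 19, 18, 15}

57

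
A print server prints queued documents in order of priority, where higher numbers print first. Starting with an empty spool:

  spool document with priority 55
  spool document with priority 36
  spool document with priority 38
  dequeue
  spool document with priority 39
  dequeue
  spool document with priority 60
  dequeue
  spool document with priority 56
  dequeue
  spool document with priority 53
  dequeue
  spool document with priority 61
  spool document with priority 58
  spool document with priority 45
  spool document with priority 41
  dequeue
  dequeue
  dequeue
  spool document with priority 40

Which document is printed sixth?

61

insert 55 → {55}
insert 36 → {55, 36}
insert 38 → {55, 38, 36}
dequeue → 55; now {38, 36}
insert 39 → {39, 38, 36}
dequeue → 39; now {38, 36}
insert 60 → {60, 38, 36}
dequeue → 60; now {38, 36}
insert 56 → {56, 38, 36}
dequeue → 56; now {38, 36}
insert 53 → {53, 38, 36}
dequeue → 53; now {38, 36}
insert 61 → {61, 38, 36}
insert 58 → {61, 58, 38, 36}
insert 45 → {61, 58, 45, 38, 36}
insert 41 → {61, 58, 45, 41, 38, 36}
dequeue → 61; now {58, 45, 41, 38, 36}
dequeue → 58; now {45, 41, 38, 36}
dequeue → 45; now {41, 38, 36}
insert 40 → {41, 40, 38, 36}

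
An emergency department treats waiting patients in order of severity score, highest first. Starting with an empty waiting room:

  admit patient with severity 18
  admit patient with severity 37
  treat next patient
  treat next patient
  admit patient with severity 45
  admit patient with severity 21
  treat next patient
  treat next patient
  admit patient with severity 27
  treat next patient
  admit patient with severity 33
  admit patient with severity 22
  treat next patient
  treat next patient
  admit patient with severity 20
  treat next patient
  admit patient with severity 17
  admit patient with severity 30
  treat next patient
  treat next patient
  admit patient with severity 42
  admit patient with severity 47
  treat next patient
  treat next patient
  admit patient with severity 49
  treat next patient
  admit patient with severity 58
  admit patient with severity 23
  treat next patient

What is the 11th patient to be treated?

insert 18 → {18}
insert 37 → {37, 18}
treat next patient → 37; now {18}
treat next patient → 18; now {}
insert 45 → {45}
insert 21 → {45, 21}
treat next patient → 45; now {21}
treat next patient → 21; now {}
insert 27 → {27}
treat next patient → 27; now {}
insert 33 → {33}
insert 22 → {33, 22}
treat next patient → 33; now {22}
treat next patient → 22; now {}
insert 20 → {20}
treat next patient → 20; now {}
insert 17 → {17}
insert 30 → {30, 17}
treat next patient → 30; now {17}
treat next patient → 17; now {}
insert 42 → {42}
insert 47 → {47, 42}
treat next patient → 47; now {42}
treat next patient → 42; now {}
insert 49 → {49}
treat next patient → 49; now {}
insert 58 → {58}
insert 23 → {58, 23}
treat next patient → 58; now {23}

47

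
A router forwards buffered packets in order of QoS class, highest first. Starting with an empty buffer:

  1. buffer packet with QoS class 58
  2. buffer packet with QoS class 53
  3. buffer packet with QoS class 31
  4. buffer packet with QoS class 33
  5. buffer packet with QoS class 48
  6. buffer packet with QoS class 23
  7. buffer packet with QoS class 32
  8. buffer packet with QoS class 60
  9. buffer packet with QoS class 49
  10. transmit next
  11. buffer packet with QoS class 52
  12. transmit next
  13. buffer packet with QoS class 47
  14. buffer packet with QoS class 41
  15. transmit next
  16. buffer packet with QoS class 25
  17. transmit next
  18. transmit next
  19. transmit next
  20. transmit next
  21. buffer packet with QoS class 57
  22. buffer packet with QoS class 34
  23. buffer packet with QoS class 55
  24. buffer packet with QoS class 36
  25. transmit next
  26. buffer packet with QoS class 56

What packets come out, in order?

60 → 58 → 53 → 52 → 49 → 48 → 47 → 57

insert 58 → {58}
insert 53 → {58, 53}
insert 31 → {58, 53, 31}
insert 33 → {58, 53, 33, 31}
insert 48 → {58, 53, 48, 33, 31}
insert 23 → {58, 53, 48, 33, 31, 23}
insert 32 → {58, 53, 48, 33, 32, 31, 23}
insert 60 → {60, 58, 53, 48, 33, 32, 31, 23}
insert 49 → {60, 58, 53, 49, 48, 33, 32, 31, 23}
transmit next → 60; now {58, 53, 49, 48, 33, 32, 31, 23}
insert 52 → {58, 53, 52, 49, 48, 33, 32, 31, 23}
transmit next → 58; now {53, 52, 49, 48, 33, 32, 31, 23}
insert 47 → {53, 52, 49, 48, 47, 33, 32, 31, 23}
insert 41 → {53, 52, 49, 48, 47, 41, 33, 32, 31, 23}
transmit next → 53; now {52, 49, 48, 47, 41, 33, 32, 31, 23}
insert 25 → {52, 49, 48, 47, 41, 33, 32, 31, 25, 23}
transmit next → 52; now {49, 48, 47, 41, 33, 32, 31, 25, 23}
transmit next → 49; now {48, 47, 41, 33, 32, 31, 25, 23}
transmit next → 48; now {47, 41, 33, 32, 31, 25, 23}
transmit next → 47; now {41, 33, 32, 31, 25, 23}
insert 57 → {57, 41, 33, 32, 31, 25, 23}
insert 34 → {57, 41, 34, 33, 32, 31, 25, 23}
insert 55 → {57, 55, 41, 34, 33, 32, 31, 25, 23}
insert 36 → {57, 55, 41, 36, 34, 33, 32, 31, 25, 23}
transmit next → 57; now {55, 41, 36, 34, 33, 32, 31, 25, 23}
insert 56 → {56, 55, 41, 36, 34, 33, 32, 31, 25, 23}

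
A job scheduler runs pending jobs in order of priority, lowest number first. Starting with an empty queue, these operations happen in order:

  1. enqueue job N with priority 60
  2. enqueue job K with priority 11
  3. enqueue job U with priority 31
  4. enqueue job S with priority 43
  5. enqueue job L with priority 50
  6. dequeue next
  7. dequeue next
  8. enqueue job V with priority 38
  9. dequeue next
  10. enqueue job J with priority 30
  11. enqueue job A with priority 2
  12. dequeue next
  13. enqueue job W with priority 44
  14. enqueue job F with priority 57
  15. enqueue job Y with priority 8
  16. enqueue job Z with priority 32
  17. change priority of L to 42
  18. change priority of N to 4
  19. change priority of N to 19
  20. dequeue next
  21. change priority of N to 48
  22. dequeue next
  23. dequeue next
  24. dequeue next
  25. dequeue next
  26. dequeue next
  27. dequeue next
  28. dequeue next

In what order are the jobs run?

K, U, V, A, Y, J, Z, L, S, W, N, F

add N (priority 60) → {N:60}
add K (priority 11) → {K:11, N:60}
add U (priority 31) → {K:11, U:31, N:60}
add S (priority 43) → {K:11, U:31, S:43, N:60}
add L (priority 50) → {K:11, U:31, S:43, L:50, N:60}
dequeue next → K; now {U:31, S:43, L:50, N:60}
dequeue next → U; now {S:43, L:50, N:60}
add V (priority 38) → {V:38, S:43, L:50, N:60}
dequeue next → V; now {S:43, L:50, N:60}
add J (priority 30) → {J:30, S:43, L:50, N:60}
add A (priority 2) → {A:2, J:30, S:43, L:50, N:60}
dequeue next → A; now {J:30, S:43, L:50, N:60}
add W (priority 44) → {J:30, S:43, W:44, L:50, N:60}
add F (priority 57) → {J:30, S:43, W:44, L:50, F:57, N:60}
add Y (priority 8) → {Y:8, J:30, S:43, W:44, L:50, F:57, N:60}
add Z (priority 32) → {Y:8, J:30, Z:32, S:43, W:44, L:50, F:57, N:60}
update L to priority 42 → {Y:8, J:30, Z:32, L:42, S:43, W:44, F:57, N:60}
update N to priority 4 → {N:4, Y:8, J:30, Z:32, L:42, S:43, W:44, F:57}
update N to priority 19 → {Y:8, N:19, J:30, Z:32, L:42, S:43, W:44, F:57}
dequeue next → Y; now {N:19, J:30, Z:32, L:42, S:43, W:44, F:57}
update N to priority 48 → {J:30, Z:32, L:42, S:43, W:44, N:48, F:57}
dequeue next → J; now {Z:32, L:42, S:43, W:44, N:48, F:57}
dequeue next → Z; now {L:42, S:43, W:44, N:48, F:57}
dequeue next → L; now {S:43, W:44, N:48, F:57}
dequeue next → S; now {W:44, N:48, F:57}
dequeue next → W; now {N:48, F:57}
dequeue next → N; now {F:57}
dequeue next → F; now {}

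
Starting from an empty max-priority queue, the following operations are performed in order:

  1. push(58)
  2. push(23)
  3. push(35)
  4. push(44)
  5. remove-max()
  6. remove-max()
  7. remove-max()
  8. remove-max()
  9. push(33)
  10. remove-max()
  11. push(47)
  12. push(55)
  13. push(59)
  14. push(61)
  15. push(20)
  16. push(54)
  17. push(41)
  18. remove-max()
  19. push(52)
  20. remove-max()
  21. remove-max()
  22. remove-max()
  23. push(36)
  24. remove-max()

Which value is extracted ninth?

54

insert 58 → {58}
insert 23 → {58, 23}
insert 35 → {58, 35, 23}
insert 44 → {58, 44, 35, 23}
remove-max → 58; now {44, 35, 23}
remove-max → 44; now {35, 23}
remove-max → 35; now {23}
remove-max → 23; now {}
insert 33 → {33}
remove-max → 33; now {}
insert 47 → {47}
insert 55 → {55, 47}
insert 59 → {59, 55, 47}
insert 61 → {61, 59, 55, 47}
insert 20 → {61, 59, 55, 47, 20}
insert 54 → {61, 59, 55, 54, 47, 20}
insert 41 → {61, 59, 55, 54, 47, 41, 20}
remove-max → 61; now {59, 55, 54, 47, 41, 20}
insert 52 → {59, 55, 54, 52, 47, 41, 20}
remove-max → 59; now {55, 54, 52, 47, 41, 20}
remove-max → 55; now {54, 52, 47, 41, 20}
remove-max → 54; now {52, 47, 41, 20}
insert 36 → {52, 47, 41, 36, 20}
remove-max → 52; now {47, 41, 36, 20}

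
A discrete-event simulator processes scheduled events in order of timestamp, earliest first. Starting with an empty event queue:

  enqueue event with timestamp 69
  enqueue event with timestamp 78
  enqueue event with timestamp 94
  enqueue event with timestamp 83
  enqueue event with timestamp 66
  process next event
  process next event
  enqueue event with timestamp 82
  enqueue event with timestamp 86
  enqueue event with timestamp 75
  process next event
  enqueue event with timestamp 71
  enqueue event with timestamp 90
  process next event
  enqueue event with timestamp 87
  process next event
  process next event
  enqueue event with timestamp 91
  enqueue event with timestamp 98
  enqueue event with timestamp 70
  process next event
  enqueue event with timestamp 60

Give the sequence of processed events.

[66, 69, 75, 71, 78, 82, 70]

insert 69 → {69}
insert 78 → {69, 78}
insert 94 → {69, 78, 94}
insert 83 → {69, 78, 83, 94}
insert 66 → {66, 69, 78, 83, 94}
process next event → 66; now {69, 78, 83, 94}
process next event → 69; now {78, 83, 94}
insert 82 → {78, 82, 83, 94}
insert 86 → {78, 82, 83, 86, 94}
insert 75 → {75, 78, 82, 83, 86, 94}
process next event → 75; now {78, 82, 83, 86, 94}
insert 71 → {71, 78, 82, 83, 86, 94}
insert 90 → {71, 78, 82, 83, 86, 90, 94}
process next event → 71; now {78, 82, 83, 86, 90, 94}
insert 87 → {78, 82, 83, 86, 87, 90, 94}
process next event → 78; now {82, 83, 86, 87, 90, 94}
process next event → 82; now {83, 86, 87, 90, 94}
insert 91 → {83, 86, 87, 90, 91, 94}
insert 98 → {83, 86, 87, 90, 91, 94, 98}
insert 70 → {70, 83, 86, 87, 90, 91, 94, 98}
process next event → 70; now {83, 86, 87, 90, 91, 94, 98}
insert 60 → {60, 83, 86, 87, 90, 91, 94, 98}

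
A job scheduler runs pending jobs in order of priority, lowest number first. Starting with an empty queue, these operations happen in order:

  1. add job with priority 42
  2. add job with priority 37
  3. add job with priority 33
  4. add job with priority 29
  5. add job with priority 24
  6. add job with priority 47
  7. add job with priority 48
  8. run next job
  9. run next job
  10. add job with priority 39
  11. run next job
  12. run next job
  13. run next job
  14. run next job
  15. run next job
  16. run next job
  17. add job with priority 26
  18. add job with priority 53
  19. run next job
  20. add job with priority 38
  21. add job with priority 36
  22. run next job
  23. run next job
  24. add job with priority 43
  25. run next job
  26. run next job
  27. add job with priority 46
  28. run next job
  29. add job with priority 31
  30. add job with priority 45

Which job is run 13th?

53

insert 42 → {42}
insert 37 → {37, 42}
insert 33 → {33, 37, 42}
insert 29 → {29, 33, 37, 42}
insert 24 → {24, 29, 33, 37, 42}
insert 47 → {24, 29, 33, 37, 42, 47}
insert 48 → {24, 29, 33, 37, 42, 47, 48}
run next job → 24; now {29, 33, 37, 42, 47, 48}
run next job → 29; now {33, 37, 42, 47, 48}
insert 39 → {33, 37, 39, 42, 47, 48}
run next job → 33; now {37, 39, 42, 47, 48}
run next job → 37; now {39, 42, 47, 48}
run next job → 39; now {42, 47, 48}
run next job → 42; now {47, 48}
run next job → 47; now {48}
run next job → 48; now {}
insert 26 → {26}
insert 53 → {26, 53}
run next job → 26; now {53}
insert 38 → {38, 53}
insert 36 → {36, 38, 53}
run next job → 36; now {38, 53}
run next job → 38; now {53}
insert 43 → {43, 53}
run next job → 43; now {53}
run next job → 53; now {}
insert 46 → {46}
run next job → 46; now {}
insert 31 → {31}
insert 45 → {31, 45}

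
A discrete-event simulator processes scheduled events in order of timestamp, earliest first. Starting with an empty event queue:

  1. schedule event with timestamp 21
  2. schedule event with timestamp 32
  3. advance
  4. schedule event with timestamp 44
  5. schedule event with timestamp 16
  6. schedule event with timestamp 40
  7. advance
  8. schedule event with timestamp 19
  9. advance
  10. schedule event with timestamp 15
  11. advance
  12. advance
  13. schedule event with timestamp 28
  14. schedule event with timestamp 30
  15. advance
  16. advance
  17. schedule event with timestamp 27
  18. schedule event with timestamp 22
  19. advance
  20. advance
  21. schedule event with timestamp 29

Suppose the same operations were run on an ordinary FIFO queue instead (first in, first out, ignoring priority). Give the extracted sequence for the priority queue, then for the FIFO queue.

insert 21 → {21}
insert 32 → {21, 32}
advance → 21; now {32}
insert 44 → {32, 44}
insert 16 → {16, 32, 44}
insert 40 → {16, 32, 40, 44}
advance → 16; now {32, 40, 44}
insert 19 → {19, 32, 40, 44}
advance → 19; now {32, 40, 44}
insert 15 → {15, 32, 40, 44}
advance → 15; now {32, 40, 44}
advance → 32; now {40, 44}
insert 28 → {28, 40, 44}
insert 30 → {28, 30, 40, 44}
advance → 28; now {30, 40, 44}
advance → 30; now {40, 44}
insert 27 → {27, 40, 44}
insert 22 → {22, 27, 40, 44}
advance → 22; now {27, 40, 44}
advance → 27; now {40, 44}
insert 29 → {29, 40, 44}

priority queue: 21, 16, 19, 15, 32, 28, 30, 22, 27; FIFO queue: [21, 32, 44, 16, 40, 19, 15, 28, 30]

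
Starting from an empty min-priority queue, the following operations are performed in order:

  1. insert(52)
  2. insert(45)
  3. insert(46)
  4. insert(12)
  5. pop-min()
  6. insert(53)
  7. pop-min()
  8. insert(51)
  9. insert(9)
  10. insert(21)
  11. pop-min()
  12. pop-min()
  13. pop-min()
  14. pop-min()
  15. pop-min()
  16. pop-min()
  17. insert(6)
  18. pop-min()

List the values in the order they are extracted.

12, 45, 9, 21, 46, 51, 52, 53, 6

insert 52 → {52}
insert 45 → {45, 52}
insert 46 → {45, 46, 52}
insert 12 → {12, 45, 46, 52}
pop-min → 12; now {45, 46, 52}
insert 53 → {45, 46, 52, 53}
pop-min → 45; now {46, 52, 53}
insert 51 → {46, 51, 52, 53}
insert 9 → {9, 46, 51, 52, 53}
insert 21 → {9, 21, 46, 51, 52, 53}
pop-min → 9; now {21, 46, 51, 52, 53}
pop-min → 21; now {46, 51, 52, 53}
pop-min → 46; now {51, 52, 53}
pop-min → 51; now {52, 53}
pop-min → 52; now {53}
pop-min → 53; now {}
insert 6 → {6}
pop-min → 6; now {}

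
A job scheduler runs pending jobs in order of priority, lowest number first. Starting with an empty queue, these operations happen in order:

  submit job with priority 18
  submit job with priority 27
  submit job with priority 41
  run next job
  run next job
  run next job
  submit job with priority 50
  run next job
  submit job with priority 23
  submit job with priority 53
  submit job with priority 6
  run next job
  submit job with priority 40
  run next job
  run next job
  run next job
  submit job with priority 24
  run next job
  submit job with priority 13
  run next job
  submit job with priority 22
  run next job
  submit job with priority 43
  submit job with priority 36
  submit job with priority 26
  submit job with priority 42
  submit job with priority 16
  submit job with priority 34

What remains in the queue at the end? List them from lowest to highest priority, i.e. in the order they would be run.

[16, 26, 34, 36, 42, 43]

insert 18 → {18}
insert 27 → {18, 27}
insert 41 → {18, 27, 41}
run next job → 18; now {27, 41}
run next job → 27; now {41}
run next job → 41; now {}
insert 50 → {50}
run next job → 50; now {}
insert 23 → {23}
insert 53 → {23, 53}
insert 6 → {6, 23, 53}
run next job → 6; now {23, 53}
insert 40 → {23, 40, 53}
run next job → 23; now {40, 53}
run next job → 40; now {53}
run next job → 53; now {}
insert 24 → {24}
run next job → 24; now {}
insert 13 → {13}
run next job → 13; now {}
insert 22 → {22}
run next job → 22; now {}
insert 43 → {43}
insert 36 → {36, 43}
insert 26 → {26, 36, 43}
insert 42 → {26, 36, 42, 43}
insert 16 → {16, 26, 36, 42, 43}
insert 34 → {16, 26, 34, 36, 42, 43}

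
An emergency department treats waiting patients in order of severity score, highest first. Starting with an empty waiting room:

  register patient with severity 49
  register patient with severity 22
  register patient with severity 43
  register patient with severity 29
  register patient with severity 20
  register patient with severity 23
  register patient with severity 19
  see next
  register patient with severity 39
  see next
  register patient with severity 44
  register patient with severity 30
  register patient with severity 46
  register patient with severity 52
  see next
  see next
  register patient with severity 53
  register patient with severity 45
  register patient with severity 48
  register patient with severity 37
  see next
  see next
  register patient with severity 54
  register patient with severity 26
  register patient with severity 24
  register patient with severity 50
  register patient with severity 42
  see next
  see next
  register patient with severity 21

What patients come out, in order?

49, 43, 52, 46, 53, 48, 54, 50

insert 49 → {49}
insert 22 → {49, 22}
insert 43 → {49, 43, 22}
insert 29 → {49, 43, 29, 22}
insert 20 → {49, 43, 29, 22, 20}
insert 23 → {49, 43, 29, 23, 22, 20}
insert 19 → {49, 43, 29, 23, 22, 20, 19}
see next → 49; now {43, 29, 23, 22, 20, 19}
insert 39 → {43, 39, 29, 23, 22, 20, 19}
see next → 43; now {39, 29, 23, 22, 20, 19}
insert 44 → {44, 39, 29, 23, 22, 20, 19}
insert 30 → {44, 39, 30, 29, 23, 22, 20, 19}
insert 46 → {46, 44, 39, 30, 29, 23, 22, 20, 19}
insert 52 → {52, 46, 44, 39, 30, 29, 23, 22, 20, 19}
see next → 52; now {46, 44, 39, 30, 29, 23, 22, 20, 19}
see next → 46; now {44, 39, 30, 29, 23, 22, 20, 19}
insert 53 → {53, 44, 39, 30, 29, 23, 22, 20, 19}
insert 45 → {53, 45, 44, 39, 30, 29, 23, 22, 20, 19}
insert 48 → {53, 48, 45, 44, 39, 30, 29, 23, 22, 20, 19}
insert 37 → {53, 48, 45, 44, 39, 37, 30, 29, 23, 22, 20, 19}
see next → 53; now {48, 45, 44, 39, 37, 30, 29, 23, 22, 20, 19}
see next → 48; now {45, 44, 39, 37, 30, 29, 23, 22, 20, 19}
insert 54 → {54, 45, 44, 39, 37, 30, 29, 23, 22, 20, 19}
insert 26 → {54, 45, 44, 39, 37, 30, 29, 26, 23, 22, 20, 19}
insert 24 → {54, 45, 44, 39, 37, 30, 29, 26, 24, 23, 22, 20, 19}
insert 50 → {54, 50, 45, 44, 39, 37, 30, 29, 26, 24, 23, 22, 20, 19}
insert 42 → {54, 50, 45, 44, 42, 39, 37, 30, 29, 26, 24, 23, 22, 20, 19}
see next → 54; now {50, 45, 44, 42, 39, 37, 30, 29, 26, 24, 23, 22, 20, 19}
see next → 50; now {45, 44, 42, 39, 37, 30, 29, 26, 24, 23, 22, 20, 19}
insert 21 → {45, 44, 42, 39, 37, 30, 29, 26, 24, 23, 22, 21, 20, 19}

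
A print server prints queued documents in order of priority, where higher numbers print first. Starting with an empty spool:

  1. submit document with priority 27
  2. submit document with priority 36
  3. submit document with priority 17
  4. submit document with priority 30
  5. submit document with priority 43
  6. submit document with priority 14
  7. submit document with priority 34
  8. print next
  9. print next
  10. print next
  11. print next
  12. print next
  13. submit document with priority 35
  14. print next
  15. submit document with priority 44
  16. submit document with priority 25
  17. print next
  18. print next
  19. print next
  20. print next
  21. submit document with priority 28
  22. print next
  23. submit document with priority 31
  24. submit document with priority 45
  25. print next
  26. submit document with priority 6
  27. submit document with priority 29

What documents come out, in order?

[43, 36, 34, 30, 27, 35, 44, 25, 17, 14, 28, 45]

insert 27 → {27}
insert 36 → {36, 27}
insert 17 → {36, 27, 17}
insert 30 → {36, 30, 27, 17}
insert 43 → {43, 36, 30, 27, 17}
insert 14 → {43, 36, 30, 27, 17, 14}
insert 34 → {43, 36, 34, 30, 27, 17, 14}
print next → 43; now {36, 34, 30, 27, 17, 14}
print next → 36; now {34, 30, 27, 17, 14}
print next → 34; now {30, 27, 17, 14}
print next → 30; now {27, 17, 14}
print next → 27; now {17, 14}
insert 35 → {35, 17, 14}
print next → 35; now {17, 14}
insert 44 → {44, 17, 14}
insert 25 → {44, 25, 17, 14}
print next → 44; now {25, 17, 14}
print next → 25; now {17, 14}
print next → 17; now {14}
print next → 14; now {}
insert 28 → {28}
print next → 28; now {}
insert 31 → {31}
insert 45 → {45, 31}
print next → 45; now {31}
insert 6 → {31, 6}
insert 29 → {31, 29, 6}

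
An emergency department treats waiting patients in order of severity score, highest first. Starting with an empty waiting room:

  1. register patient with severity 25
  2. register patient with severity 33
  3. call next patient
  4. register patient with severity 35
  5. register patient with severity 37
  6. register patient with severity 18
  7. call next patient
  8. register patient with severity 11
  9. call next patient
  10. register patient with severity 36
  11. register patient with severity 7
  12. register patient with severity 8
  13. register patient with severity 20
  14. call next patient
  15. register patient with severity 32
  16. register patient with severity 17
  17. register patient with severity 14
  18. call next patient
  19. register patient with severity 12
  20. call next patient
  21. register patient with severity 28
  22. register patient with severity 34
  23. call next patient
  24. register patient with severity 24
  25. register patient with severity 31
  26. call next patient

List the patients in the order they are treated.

insert 25 → {25}
insert 33 → {33, 25}
call next patient → 33; now {25}
insert 35 → {35, 25}
insert 37 → {37, 35, 25}
insert 18 → {37, 35, 25, 18}
call next patient → 37; now {35, 25, 18}
insert 11 → {35, 25, 18, 11}
call next patient → 35; now {25, 18, 11}
insert 36 → {36, 25, 18, 11}
insert 7 → {36, 25, 18, 11, 7}
insert 8 → {36, 25, 18, 11, 8, 7}
insert 20 → {36, 25, 20, 18, 11, 8, 7}
call next patient → 36; now {25, 20, 18, 11, 8, 7}
insert 32 → {32, 25, 20, 18, 11, 8, 7}
insert 17 → {32, 25, 20, 18, 17, 11, 8, 7}
insert 14 → {32, 25, 20, 18, 17, 14, 11, 8, 7}
call next patient → 32; now {25, 20, 18, 17, 14, 11, 8, 7}
insert 12 → {25, 20, 18, 17, 14, 12, 11, 8, 7}
call next patient → 25; now {20, 18, 17, 14, 12, 11, 8, 7}
insert 28 → {28, 20, 18, 17, 14, 12, 11, 8, 7}
insert 34 → {34, 28, 20, 18, 17, 14, 12, 11, 8, 7}
call next patient → 34; now {28, 20, 18, 17, 14, 12, 11, 8, 7}
insert 24 → {28, 24, 20, 18, 17, 14, 12, 11, 8, 7}
insert 31 → {31, 28, 24, 20, 18, 17, 14, 12, 11, 8, 7}
call next patient → 31; now {28, 24, 20, 18, 17, 14, 12, 11, 8, 7}

33, 37, 35, 36, 32, 25, 34, 31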